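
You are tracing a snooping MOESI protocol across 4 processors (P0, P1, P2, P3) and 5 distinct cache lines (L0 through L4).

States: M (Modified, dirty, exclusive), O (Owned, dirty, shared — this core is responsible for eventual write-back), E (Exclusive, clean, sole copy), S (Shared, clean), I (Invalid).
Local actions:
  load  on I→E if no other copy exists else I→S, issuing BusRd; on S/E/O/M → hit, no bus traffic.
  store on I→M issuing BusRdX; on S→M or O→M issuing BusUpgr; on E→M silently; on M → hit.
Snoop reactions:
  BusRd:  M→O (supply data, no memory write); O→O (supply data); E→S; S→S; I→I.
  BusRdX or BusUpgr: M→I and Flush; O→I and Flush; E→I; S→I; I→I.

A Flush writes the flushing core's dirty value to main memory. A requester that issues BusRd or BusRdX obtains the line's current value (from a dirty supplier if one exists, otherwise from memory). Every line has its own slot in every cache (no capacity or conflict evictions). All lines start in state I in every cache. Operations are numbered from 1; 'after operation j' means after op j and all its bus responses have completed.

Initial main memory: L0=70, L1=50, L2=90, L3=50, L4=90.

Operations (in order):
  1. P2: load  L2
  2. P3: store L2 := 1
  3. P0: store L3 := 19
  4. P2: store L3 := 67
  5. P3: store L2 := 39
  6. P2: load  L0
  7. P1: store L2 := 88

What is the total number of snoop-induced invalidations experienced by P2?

  op1 P2: load  L2 → I/I/E/I on L2; bus BusRd; mem=90
  op2 P3: store L2 := 1 → I/I/I/M on L2; bus BusRdX; mem=90
  op3 P0: store L3 := 19 → M/I/I/I on L3; bus BusRdX; mem=50
  op4 P2: store L3 := 67 → I/I/M/I on L3; bus BusRdX Flush; mem=19
  op5 P3: store L2 := 39 → I/I/I/M on L2; bus (none); mem=90
  op6 P2: load  L0 → I/I/E/I on L0; bus BusRd; mem=70
  op7 P1: store L2 := 88 → I/M/I/I on L2; bus BusRdX Flush; mem=39

invalidations = 1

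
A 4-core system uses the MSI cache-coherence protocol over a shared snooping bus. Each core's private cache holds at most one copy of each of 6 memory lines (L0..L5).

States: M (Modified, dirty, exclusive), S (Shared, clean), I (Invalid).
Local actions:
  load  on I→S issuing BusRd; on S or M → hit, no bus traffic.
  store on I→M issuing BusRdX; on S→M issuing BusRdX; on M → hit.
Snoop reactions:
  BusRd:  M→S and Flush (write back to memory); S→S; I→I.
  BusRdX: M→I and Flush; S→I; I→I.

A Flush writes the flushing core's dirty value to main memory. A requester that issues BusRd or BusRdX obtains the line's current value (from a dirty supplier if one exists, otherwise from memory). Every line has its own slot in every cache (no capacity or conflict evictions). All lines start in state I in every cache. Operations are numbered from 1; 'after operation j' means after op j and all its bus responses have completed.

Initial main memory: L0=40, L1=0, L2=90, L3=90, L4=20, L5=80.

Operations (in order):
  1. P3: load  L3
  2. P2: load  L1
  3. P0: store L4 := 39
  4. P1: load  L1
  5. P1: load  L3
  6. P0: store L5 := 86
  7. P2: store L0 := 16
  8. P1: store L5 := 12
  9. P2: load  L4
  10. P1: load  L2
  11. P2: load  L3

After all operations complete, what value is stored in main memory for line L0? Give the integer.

  op1 P3: load  L3 → I/I/I/S on L3; bus BusRd; mem=90
  op2 P2: load  L1 → I/I/S/I on L1; bus BusRd; mem=0
  op3 P0: store L4 := 39 → M/I/I/I on L4; bus BusRdX; mem=20
  op4 P1: load  L1 → I/S/S/I on L1; bus BusRd; mem=0
  op5 P1: load  L3 → I/S/I/S on L3; bus BusRd; mem=90
  op6 P0: store L5 := 86 → M/I/I/I on L5; bus BusRdX; mem=80
  op7 P2: store L0 := 16 → I/I/M/I on L0; bus BusRdX; mem=40
  op8 P1: store L5 := 12 → I/M/I/I on L5; bus BusRdX Flush; mem=86
  op9 P2: load  L4 → S/I/S/I on L4; bus BusRd Flush; mem=39
  op10 P1: load  L2 → I/S/I/I on L2; bus BusRd; mem=90
  op11 P2: load  L3 → I/S/S/S on L3; bus BusRd; mem=90

memory[L0] = 40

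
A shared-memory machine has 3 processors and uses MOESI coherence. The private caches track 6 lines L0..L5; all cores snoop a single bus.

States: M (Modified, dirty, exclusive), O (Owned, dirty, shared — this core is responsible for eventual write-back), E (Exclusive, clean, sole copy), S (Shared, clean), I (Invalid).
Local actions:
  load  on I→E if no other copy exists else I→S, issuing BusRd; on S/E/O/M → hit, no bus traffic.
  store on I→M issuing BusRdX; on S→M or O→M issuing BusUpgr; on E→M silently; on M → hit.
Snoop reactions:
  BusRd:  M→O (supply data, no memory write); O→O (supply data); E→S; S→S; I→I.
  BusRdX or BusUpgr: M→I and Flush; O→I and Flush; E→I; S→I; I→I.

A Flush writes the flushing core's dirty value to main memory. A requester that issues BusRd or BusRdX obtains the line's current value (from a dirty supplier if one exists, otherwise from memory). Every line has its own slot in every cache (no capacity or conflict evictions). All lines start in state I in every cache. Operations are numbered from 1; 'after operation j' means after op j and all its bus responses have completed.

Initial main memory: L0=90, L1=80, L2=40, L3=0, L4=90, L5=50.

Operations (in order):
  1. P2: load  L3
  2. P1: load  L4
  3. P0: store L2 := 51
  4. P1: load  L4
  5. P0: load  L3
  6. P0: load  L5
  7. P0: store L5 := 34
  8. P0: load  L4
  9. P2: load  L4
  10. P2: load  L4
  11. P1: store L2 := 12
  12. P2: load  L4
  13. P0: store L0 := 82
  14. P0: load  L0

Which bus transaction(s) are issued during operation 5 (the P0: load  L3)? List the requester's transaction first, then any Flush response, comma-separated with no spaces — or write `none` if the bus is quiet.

  op1 P2: load  L3 → I/I/E on L3; bus BusRd; mem=0
  op2 P1: load  L4 → I/E/I on L4; bus BusRd; mem=90
  op3 P0: store L2 := 51 → M/I/I on L2; bus BusRdX; mem=40
  op4 P1: load  L4 → I/E/I on L4; bus (none); mem=90
  op5 P0: load  L3 → S/I/S on L3; bus BusRd; mem=0
  op6 P0: load  L5 → E/I/I on L5; bus BusRd; mem=50
  op7 P0: store L5 := 34 → M/I/I on L5; bus (none); mem=50
  op8 P0: load  L4 → S/S/I on L4; bus BusRd; mem=90
  op9 P2: load  L4 → S/S/S on L4; bus BusRd; mem=90
  op10 P2: load  L4 → S/S/S on L4; bus (none); mem=90
  op11 P1: store L2 := 12 → I/M/I on L2; bus BusRdX Flush; mem=51
  op12 P2: load  L4 → S/S/S on L4; bus (none); mem=90
  op13 P0: store L0 := 82 → M/I/I on L0; bus BusRdX; mem=90
  op14 P0: load  L0 → M/I/I on L0; bus (none); mem=90

bus = BusRd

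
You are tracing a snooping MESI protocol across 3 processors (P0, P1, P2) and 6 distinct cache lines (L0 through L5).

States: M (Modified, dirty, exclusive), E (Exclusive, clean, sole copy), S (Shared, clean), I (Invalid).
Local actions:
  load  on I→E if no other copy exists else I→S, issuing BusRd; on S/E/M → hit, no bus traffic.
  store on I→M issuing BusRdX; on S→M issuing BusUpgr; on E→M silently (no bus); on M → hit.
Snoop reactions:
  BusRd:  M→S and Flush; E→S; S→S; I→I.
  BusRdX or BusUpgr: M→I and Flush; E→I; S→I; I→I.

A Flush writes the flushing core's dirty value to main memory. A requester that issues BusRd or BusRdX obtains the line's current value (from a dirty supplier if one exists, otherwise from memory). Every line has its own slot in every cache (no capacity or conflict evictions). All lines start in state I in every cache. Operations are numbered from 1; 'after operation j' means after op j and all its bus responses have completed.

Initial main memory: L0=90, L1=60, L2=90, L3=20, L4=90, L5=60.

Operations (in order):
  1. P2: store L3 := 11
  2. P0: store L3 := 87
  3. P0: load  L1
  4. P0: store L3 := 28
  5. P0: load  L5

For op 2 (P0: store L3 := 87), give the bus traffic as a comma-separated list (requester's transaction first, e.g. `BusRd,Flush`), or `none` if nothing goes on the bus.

bus = BusRdX,Flush

  op1 P2: store L3 := 11 → I/I/M on L3; bus BusRdX; mem=20
  op2 P0: store L3 := 87 → M/I/I on L3; bus BusRdX Flush; mem=11
  op3 P0: load  L1 → E/I/I on L1; bus BusRd; mem=60
  op4 P0: store L3 := 28 → M/I/I on L3; bus (none); mem=11
  op5 P0: load  L5 → E/I/I on L5; bus BusRd; mem=60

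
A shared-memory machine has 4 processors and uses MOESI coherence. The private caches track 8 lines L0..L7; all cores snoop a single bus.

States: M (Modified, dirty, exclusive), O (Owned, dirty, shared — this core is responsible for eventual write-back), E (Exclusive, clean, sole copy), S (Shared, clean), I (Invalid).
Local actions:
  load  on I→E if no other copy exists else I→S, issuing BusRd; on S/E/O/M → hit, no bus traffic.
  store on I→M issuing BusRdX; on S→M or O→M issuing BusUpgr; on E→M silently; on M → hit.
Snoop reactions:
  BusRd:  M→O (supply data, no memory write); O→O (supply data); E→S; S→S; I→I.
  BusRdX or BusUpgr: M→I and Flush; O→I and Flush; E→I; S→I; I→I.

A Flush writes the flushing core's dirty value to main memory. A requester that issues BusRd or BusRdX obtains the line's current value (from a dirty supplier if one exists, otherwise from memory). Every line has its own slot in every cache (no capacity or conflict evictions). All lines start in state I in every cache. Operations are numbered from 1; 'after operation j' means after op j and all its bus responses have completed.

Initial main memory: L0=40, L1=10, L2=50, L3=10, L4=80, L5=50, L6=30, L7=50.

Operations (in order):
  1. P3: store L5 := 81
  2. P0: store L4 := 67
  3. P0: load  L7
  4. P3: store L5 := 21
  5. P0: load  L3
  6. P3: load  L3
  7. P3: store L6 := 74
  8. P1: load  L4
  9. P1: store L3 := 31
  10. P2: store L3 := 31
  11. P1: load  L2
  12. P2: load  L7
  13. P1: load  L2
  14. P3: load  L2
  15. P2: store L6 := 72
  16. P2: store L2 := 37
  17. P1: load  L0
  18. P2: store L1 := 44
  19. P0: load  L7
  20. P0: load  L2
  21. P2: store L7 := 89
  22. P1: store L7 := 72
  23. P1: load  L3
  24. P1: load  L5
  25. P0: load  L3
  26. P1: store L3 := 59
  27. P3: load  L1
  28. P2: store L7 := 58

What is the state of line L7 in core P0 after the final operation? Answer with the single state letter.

state = I

1. P3: store L5 := 81  bus=[BusRdX]  L5: P0=I P1=I P2=I P3=M  mem[L5]=50
2. P0: store L4 := 67  bus=[BusRdX]  L4: P0=M P1=I P2=I P3=I  mem[L4]=80
3. P0: load  L7  bus=[BusRd]  L7: P0=E P1=I P2=I P3=I  mem[L7]=50
4. P3: store L5 := 21  bus=[-]  L5: P0=I P1=I P2=I P3=M  mem[L5]=50
5. P0: load  L3  bus=[BusRd]  L3: P0=E P1=I P2=I P3=I  mem[L3]=10
6. P3: load  L3  bus=[BusRd]  L3: P0=S P1=I P2=I P3=S  mem[L3]=10
7. P3: store L6 := 74  bus=[BusRdX]  L6: P0=I P1=I P2=I P3=M  mem[L6]=30
8. P1: load  L4  bus=[BusRd]  L4: P0=O P1=S P2=I P3=I  mem[L4]=80
9. P1: store L3 := 31  bus=[BusRdX]  L3: P0=I P1=M P2=I P3=I  mem[L3]=10
10. P2: store L3 := 31  bus=[BusRdX,Flush]  L3: P0=I P1=I P2=M P3=I  mem[L3]=31
11. P1: load  L2  bus=[BusRd]  L2: P0=I P1=E P2=I P3=I  mem[L2]=50
12. P2: load  L7  bus=[BusRd]  L7: P0=S P1=I P2=S P3=I  mem[L7]=50
13. P1: load  L2  bus=[-]  L2: P0=I P1=E P2=I P3=I  mem[L2]=50
14. P3: load  L2  bus=[BusRd]  L2: P0=I P1=S P2=I P3=S  mem[L2]=50
15. P2: store L6 := 72  bus=[BusRdX,Flush]  L6: P0=I P1=I P2=M P3=I  mem[L6]=74
16. P2: store L2 := 37  bus=[BusRdX]  L2: P0=I P1=I P2=M P3=I  mem[L2]=50
17. P1: load  L0  bus=[BusRd]  L0: P0=I P1=E P2=I P3=I  mem[L0]=40
18. P2: store L1 := 44  bus=[BusRdX]  L1: P0=I P1=I P2=M P3=I  mem[L1]=10
19. P0: load  L7  bus=[-]  L7: P0=S P1=I P2=S P3=I  mem[L7]=50
20. P0: load  L2  bus=[BusRd]  L2: P0=S P1=I P2=O P3=I  mem[L2]=50
21. P2: store L7 := 89  bus=[BusUpgr]  L7: P0=I P1=I P2=M P3=I  mem[L7]=50
22. P1: store L7 := 72  bus=[BusRdX,Flush]  L7: P0=I P1=M P2=I P3=I  mem[L7]=89
23. P1: load  L3  bus=[BusRd]  L3: P0=I P1=S P2=O P3=I  mem[L3]=31
24. P1: load  L5  bus=[BusRd]  L5: P0=I P1=S P2=I P3=O  mem[L5]=50
25. P0: load  L3  bus=[BusRd]  L3: P0=S P1=S P2=O P3=I  mem[L3]=31
26. P1: store L3 := 59  bus=[BusUpgr,Flush]  L3: P0=I P1=M P2=I P3=I  mem[L3]=31
27. P3: load  L1  bus=[BusRd]  L1: P0=I P1=I P2=O P3=S  mem[L1]=10
28. P2: store L7 := 58  bus=[BusRdX,Flush]  L7: P0=I P1=I P2=M P3=I  mem[L7]=72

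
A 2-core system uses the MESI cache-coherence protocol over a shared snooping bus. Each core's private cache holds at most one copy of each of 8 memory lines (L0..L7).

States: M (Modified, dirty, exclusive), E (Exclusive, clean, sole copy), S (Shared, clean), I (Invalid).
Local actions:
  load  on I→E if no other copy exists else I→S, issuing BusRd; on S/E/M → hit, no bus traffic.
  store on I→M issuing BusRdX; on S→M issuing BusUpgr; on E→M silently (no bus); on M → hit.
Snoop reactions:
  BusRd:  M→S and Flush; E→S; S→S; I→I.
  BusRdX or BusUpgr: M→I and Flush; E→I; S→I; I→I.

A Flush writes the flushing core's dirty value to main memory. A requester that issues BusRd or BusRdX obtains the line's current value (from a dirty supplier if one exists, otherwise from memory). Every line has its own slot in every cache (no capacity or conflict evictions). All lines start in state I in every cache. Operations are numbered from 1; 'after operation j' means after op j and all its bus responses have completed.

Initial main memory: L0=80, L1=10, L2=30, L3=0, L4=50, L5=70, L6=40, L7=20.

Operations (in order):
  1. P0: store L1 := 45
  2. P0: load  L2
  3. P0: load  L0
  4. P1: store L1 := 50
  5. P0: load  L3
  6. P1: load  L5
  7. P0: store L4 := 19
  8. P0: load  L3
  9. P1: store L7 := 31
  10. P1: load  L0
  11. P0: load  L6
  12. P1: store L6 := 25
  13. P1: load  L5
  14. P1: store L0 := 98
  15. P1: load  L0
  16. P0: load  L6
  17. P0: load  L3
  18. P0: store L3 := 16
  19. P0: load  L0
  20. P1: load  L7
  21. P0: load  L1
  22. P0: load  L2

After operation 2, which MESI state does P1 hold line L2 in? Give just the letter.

state = I

  op1 P0: store L1 := 45 → M/I on L1; bus BusRdX; mem=10
  op2 P0: load  L2 → E/I on L2; bus BusRd; mem=30
  op3 P0: load  L0 → E/I on L0; bus BusRd; mem=80
  op4 P1: store L1 := 50 → I/M on L1; bus BusRdX Flush; mem=45
  op5 P0: load  L3 → E/I on L3; bus BusRd; mem=0
  op6 P1: load  L5 → I/E on L5; bus BusRd; mem=70
  op7 P0: store L4 := 19 → M/I on L4; bus BusRdX; mem=50
  op8 P0: load  L3 → E/I on L3; bus (none); mem=0
  op9 P1: store L7 := 31 → I/M on L7; bus BusRdX; mem=20
  op10 P1: load  L0 → S/S on L0; bus BusRd; mem=80
  op11 P0: load  L6 → E/I on L6; bus BusRd; mem=40
  op12 P1: store L6 := 25 → I/M on L6; bus BusRdX; mem=40
  op13 P1: load  L5 → I/E on L5; bus (none); mem=70
  op14 P1: store L0 := 98 → I/M on L0; bus BusUpgr; mem=80
  op15 P1: load  L0 → I/M on L0; bus (none); mem=80
  op16 P0: load  L6 → S/S on L6; bus BusRd Flush; mem=25
  op17 P0: load  L3 → E/I on L3; bus (none); mem=0
  op18 P0: store L3 := 16 → M/I on L3; bus (none); mem=0
  op19 P0: load  L0 → S/S on L0; bus BusRd Flush; mem=98
  op20 P1: load  L7 → I/M on L7; bus (none); mem=20
  op21 P0: load  L1 → S/S on L1; bus BusRd Flush; mem=50
  op22 P0: load  L2 → E/I on L2; bus (none); mem=30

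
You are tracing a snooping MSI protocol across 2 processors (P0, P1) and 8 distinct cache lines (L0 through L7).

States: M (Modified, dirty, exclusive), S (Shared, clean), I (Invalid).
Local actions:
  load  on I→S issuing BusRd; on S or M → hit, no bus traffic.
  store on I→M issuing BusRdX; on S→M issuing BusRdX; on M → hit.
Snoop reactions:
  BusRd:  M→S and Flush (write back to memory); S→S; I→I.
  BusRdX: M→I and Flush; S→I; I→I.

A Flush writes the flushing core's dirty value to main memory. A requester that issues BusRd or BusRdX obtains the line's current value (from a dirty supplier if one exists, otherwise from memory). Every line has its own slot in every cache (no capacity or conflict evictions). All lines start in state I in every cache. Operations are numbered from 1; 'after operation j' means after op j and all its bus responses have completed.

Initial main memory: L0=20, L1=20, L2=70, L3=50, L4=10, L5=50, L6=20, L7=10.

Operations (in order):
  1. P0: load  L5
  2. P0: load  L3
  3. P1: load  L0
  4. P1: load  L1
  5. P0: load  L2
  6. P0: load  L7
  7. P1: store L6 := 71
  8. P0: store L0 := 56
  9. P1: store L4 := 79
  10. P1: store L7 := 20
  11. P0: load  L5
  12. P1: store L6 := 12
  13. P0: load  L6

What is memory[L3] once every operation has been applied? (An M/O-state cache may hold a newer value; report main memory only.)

step 1: P0: load  L5  ⟶  SI  (L5)  txn=BusRd  M[L5]=50
step 2: P0: load  L3  ⟶  SI  (L3)  txn=BusRd  M[L3]=50
step 3: P1: load  L0  ⟶  IS  (L0)  txn=BusRd  M[L0]=20
step 4: P1: load  L1  ⟶  IS  (L1)  txn=BusRd  M[L1]=20
step 5: P0: load  L2  ⟶  SI  (L2)  txn=BusRd  M[L2]=70
step 6: P0: load  L7  ⟶  SI  (L7)  txn=BusRd  M[L7]=10
step 7: P1: store L6 := 71  ⟶  IM  (L6)  txn=BusRdX  M[L6]=20
step 8: P0: store L0 := 56  ⟶  MI  (L0)  txn=BusRdX  M[L0]=20
step 9: P1: store L4 := 79  ⟶  IM  (L4)  txn=BusRdX  M[L4]=10
step 10: P1: store L7 := 20  ⟶  IM  (L7)  txn=BusRdX  M[L7]=10
step 11: P0: load  L5  ⟶  SI  (L5)  txn=∅  M[L5]=50
step 12: P1: store L6 := 12  ⟶  IM  (L6)  txn=∅  M[L6]=20
step 13: P0: load  L6  ⟶  SS  (L6)  txn=BusRd+Flush  M[L6]=12

memory[L3] = 50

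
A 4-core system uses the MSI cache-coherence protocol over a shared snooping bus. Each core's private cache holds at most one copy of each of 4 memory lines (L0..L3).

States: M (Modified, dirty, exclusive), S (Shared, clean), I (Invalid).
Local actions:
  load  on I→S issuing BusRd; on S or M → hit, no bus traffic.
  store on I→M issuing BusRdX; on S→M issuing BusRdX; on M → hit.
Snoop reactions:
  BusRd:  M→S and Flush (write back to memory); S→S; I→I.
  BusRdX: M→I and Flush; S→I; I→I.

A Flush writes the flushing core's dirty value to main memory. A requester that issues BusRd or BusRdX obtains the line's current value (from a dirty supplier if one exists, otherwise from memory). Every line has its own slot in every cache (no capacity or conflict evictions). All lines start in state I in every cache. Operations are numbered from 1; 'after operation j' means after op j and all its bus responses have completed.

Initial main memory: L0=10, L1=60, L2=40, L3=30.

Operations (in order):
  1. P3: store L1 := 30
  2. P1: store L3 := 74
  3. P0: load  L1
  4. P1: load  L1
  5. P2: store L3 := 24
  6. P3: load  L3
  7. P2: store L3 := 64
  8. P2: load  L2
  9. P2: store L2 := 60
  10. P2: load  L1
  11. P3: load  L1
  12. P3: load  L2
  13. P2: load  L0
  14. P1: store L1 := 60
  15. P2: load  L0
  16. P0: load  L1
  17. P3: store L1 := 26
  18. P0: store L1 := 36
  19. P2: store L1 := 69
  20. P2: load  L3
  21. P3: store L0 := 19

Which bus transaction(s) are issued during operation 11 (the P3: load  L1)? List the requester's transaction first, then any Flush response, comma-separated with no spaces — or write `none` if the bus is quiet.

bus = none

  op1 P3: store L1 := 30 → I/I/I/M on L1; bus BusRdX; mem=60
  op2 P1: store L3 := 74 → I/M/I/I on L3; bus BusRdX; mem=30
  op3 P0: load  L1 → S/I/I/S on L1; bus BusRd Flush; mem=30
  op4 P1: load  L1 → S/S/I/S on L1; bus BusRd; mem=30
  op5 P2: store L3 := 24 → I/I/M/I on L3; bus BusRdX Flush; mem=74
  op6 P3: load  L3 → I/I/S/S on L3; bus BusRd Flush; mem=24
  op7 P2: store L3 := 64 → I/I/M/I on L3; bus BusRdX; mem=24
  op8 P2: load  L2 → I/I/S/I on L2; bus BusRd; mem=40
  op9 P2: store L2 := 60 → I/I/M/I on L2; bus BusRdX; mem=40
  op10 P2: load  L1 → S/S/S/S on L1; bus BusRd; mem=30
  op11 P3: load  L1 → S/S/S/S on L1; bus (none); mem=30
  op12 P3: load  L2 → I/I/S/S on L2; bus BusRd Flush; mem=60
  op13 P2: load  L0 → I/I/S/I on L0; bus BusRd; mem=10
  op14 P1: store L1 := 60 → I/M/I/I on L1; bus BusRdX; mem=30
  op15 P2: load  L0 → I/I/S/I on L0; bus (none); mem=10
  op16 P0: load  L1 → S/S/I/I on L1; bus BusRd Flush; mem=60
  op17 P3: store L1 := 26 → I/I/I/M on L1; bus BusRdX; mem=60
  op18 P0: store L1 := 36 → M/I/I/I on L1; bus BusRdX Flush; mem=26
  op19 P2: store L1 := 69 → I/I/M/I on L1; bus BusRdX Flush; mem=36
  op20 P2: load  L3 → I/I/M/I on L3; bus (none); mem=24
  op21 P3: store L0 := 19 → I/I/I/M on L0; bus BusRdX; mem=10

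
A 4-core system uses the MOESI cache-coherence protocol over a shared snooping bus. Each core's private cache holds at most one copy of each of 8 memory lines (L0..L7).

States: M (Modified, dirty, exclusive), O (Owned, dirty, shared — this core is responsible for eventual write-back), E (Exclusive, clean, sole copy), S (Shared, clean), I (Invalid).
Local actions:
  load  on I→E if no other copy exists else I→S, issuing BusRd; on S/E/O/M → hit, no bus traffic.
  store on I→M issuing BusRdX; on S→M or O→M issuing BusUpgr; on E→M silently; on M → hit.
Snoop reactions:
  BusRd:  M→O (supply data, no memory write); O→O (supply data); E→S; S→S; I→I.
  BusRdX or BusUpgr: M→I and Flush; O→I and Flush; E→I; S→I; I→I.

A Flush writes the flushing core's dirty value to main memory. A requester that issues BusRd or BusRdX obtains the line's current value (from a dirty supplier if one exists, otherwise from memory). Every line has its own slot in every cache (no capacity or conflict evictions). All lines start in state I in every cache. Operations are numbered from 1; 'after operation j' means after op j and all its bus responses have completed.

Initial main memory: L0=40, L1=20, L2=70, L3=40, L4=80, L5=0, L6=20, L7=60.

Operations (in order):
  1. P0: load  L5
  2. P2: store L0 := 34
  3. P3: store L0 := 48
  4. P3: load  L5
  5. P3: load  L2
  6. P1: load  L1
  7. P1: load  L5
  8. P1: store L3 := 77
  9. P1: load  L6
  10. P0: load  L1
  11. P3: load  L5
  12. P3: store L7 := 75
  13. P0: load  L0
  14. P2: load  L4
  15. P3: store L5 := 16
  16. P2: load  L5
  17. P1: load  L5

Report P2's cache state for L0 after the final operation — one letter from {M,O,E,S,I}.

state = I

1. P0: load  L5  bus=[BusRd]  L5: P0=E P1=I P2=I P3=I  mem[L5]=0
2. P2: store L0 := 34  bus=[BusRdX]  L0: P0=I P1=I P2=M P3=I  mem[L0]=40
3. P3: store L0 := 48  bus=[BusRdX,Flush]  L0: P0=I P1=I P2=I P3=M  mem[L0]=34
4. P3: load  L5  bus=[BusRd]  L5: P0=S P1=I P2=I P3=S  mem[L5]=0
5. P3: load  L2  bus=[BusRd]  L2: P0=I P1=I P2=I P3=E  mem[L2]=70
6. P1: load  L1  bus=[BusRd]  L1: P0=I P1=E P2=I P3=I  mem[L1]=20
7. P1: load  L5  bus=[BusRd]  L5: P0=S P1=S P2=I P3=S  mem[L5]=0
8. P1: store L3 := 77  bus=[BusRdX]  L3: P0=I P1=M P2=I P3=I  mem[L3]=40
9. P1: load  L6  bus=[BusRd]  L6: P0=I P1=E P2=I P3=I  mem[L6]=20
10. P0: load  L1  bus=[BusRd]  L1: P0=S P1=S P2=I P3=I  mem[L1]=20
11. P3: load  L5  bus=[-]  L5: P0=S P1=S P2=I P3=S  mem[L5]=0
12. P3: store L7 := 75  bus=[BusRdX]  L7: P0=I P1=I P2=I P3=M  mem[L7]=60
13. P0: load  L0  bus=[BusRd]  L0: P0=S P1=I P2=I P3=O  mem[L0]=34
14. P2: load  L4  bus=[BusRd]  L4: P0=I P1=I P2=E P3=I  mem[L4]=80
15. P3: store L5 := 16  bus=[BusUpgr]  L5: P0=I P1=I P2=I P3=M  mem[L5]=0
16. P2: load  L5  bus=[BusRd]  L5: P0=I P1=I P2=S P3=O  mem[L5]=0
17. P1: load  L5  bus=[BusRd]  L5: P0=I P1=S P2=S P3=O  mem[L5]=0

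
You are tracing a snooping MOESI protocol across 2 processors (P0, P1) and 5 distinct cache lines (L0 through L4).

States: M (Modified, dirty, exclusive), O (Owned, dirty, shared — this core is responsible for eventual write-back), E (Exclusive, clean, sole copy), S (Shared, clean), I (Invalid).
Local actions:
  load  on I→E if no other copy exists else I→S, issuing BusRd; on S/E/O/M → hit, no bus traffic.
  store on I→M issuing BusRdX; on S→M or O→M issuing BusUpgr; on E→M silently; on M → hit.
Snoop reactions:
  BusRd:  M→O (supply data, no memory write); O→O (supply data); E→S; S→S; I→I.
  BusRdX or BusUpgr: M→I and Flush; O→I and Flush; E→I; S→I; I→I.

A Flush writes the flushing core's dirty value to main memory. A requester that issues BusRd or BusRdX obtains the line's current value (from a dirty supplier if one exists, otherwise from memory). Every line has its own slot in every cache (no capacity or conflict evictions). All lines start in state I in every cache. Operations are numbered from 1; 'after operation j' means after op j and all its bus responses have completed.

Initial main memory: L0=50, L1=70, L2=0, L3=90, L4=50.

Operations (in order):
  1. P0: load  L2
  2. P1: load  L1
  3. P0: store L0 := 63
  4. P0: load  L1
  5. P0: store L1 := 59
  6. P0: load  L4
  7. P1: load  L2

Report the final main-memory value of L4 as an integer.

memory[L4] = 50

  op1 P0: load  L2 → E/I on L2; bus BusRd; mem=0
  op2 P1: load  L1 → I/E on L1; bus BusRd; mem=70
  op3 P0: store L0 := 63 → M/I on L0; bus BusRdX; mem=50
  op4 P0: load  L1 → S/S on L1; bus BusRd; mem=70
  op5 P0: store L1 := 59 → M/I on L1; bus BusUpgr; mem=70
  op6 P0: load  L4 → E/I on L4; bus BusRd; mem=50
  op7 P1: load  L2 → S/S on L2; bus BusRd; mem=0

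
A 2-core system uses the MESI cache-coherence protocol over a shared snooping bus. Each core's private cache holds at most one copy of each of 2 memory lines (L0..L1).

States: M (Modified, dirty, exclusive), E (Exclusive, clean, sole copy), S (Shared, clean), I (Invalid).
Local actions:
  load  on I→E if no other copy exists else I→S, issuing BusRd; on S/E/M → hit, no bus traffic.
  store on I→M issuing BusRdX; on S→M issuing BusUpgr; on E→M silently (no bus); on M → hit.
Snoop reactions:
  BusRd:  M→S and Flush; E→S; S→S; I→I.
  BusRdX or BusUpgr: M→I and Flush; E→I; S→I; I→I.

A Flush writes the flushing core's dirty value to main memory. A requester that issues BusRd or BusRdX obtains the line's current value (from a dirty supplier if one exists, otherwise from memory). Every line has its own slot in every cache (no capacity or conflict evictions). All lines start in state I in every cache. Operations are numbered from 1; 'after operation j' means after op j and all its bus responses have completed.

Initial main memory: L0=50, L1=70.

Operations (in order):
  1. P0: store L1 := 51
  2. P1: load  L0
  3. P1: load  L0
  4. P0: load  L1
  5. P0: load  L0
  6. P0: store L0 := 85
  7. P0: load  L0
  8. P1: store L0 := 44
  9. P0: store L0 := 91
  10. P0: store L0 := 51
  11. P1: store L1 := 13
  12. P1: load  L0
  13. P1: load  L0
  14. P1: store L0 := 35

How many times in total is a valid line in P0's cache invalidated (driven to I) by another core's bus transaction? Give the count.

invalidations = 3

step 1: P0: store L1 := 51  ⟶  MI  (L1)  txn=BusRdX  M[L1]=70
step 2: P1: load  L0  ⟶  IE  (L0)  txn=BusRd  M[L0]=50
step 3: P1: load  L0  ⟶  IE  (L0)  txn=∅  M[L0]=50
step 4: P0: load  L1  ⟶  MI  (L1)  txn=∅  M[L1]=70
step 5: P0: load  L0  ⟶  SS  (L0)  txn=BusRd  M[L0]=50
step 6: P0: store L0 := 85  ⟶  MI  (L0)  txn=BusUpgr  M[L0]=50
step 7: P0: load  L0  ⟶  MI  (L0)  txn=∅  M[L0]=50
step 8: P1: store L0 := 44  ⟶  IM  (L0)  txn=BusRdX+Flush  M[L0]=85
step 9: P0: store L0 := 91  ⟶  MI  (L0)  txn=BusRdX+Flush  M[L0]=44
step 10: P0: store L0 := 51  ⟶  MI  (L0)  txn=∅  M[L0]=44
step 11: P1: store L1 := 13  ⟶  IM  (L1)  txn=BusRdX+Flush  M[L1]=51
step 12: P1: load  L0  ⟶  SS  (L0)  txn=BusRd+Flush  M[L0]=51
step 13: P1: load  L0  ⟶  SS  (L0)  txn=∅  M[L0]=51
step 14: P1: store L0 := 35  ⟶  IM  (L0)  txn=BusUpgr  M[L0]=51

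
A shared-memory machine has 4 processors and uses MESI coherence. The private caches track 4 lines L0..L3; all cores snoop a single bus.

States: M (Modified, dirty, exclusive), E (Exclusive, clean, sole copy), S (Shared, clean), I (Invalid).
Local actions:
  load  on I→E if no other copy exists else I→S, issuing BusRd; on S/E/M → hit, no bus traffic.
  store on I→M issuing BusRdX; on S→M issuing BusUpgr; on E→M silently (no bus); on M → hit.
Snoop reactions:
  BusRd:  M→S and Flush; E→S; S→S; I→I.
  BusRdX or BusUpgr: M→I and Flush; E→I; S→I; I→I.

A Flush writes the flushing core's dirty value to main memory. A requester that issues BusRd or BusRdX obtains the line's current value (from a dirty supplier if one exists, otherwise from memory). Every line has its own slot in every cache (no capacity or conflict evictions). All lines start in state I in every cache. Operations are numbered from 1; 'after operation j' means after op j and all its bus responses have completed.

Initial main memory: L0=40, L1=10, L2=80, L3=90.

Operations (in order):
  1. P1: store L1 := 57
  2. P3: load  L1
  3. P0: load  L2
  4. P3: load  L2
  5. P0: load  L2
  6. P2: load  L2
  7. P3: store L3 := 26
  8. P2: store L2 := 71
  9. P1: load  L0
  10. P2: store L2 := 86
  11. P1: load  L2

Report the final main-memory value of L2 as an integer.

memory[L2] = 86

1. P1: store L1 := 57  bus=[BusRdX]  L1: P0=I P1=M P2=I P3=I  mem[L1]=10
2. P3: load  L1  bus=[BusRd,Flush]  L1: P0=I P1=S P2=I P3=S  mem[L1]=57
3. P0: load  L2  bus=[BusRd]  L2: P0=E P1=I P2=I P3=I  mem[L2]=80
4. P3: load  L2  bus=[BusRd]  L2: P0=S P1=I P2=I P3=S  mem[L2]=80
5. P0: load  L2  bus=[-]  L2: P0=S P1=I P2=I P3=S  mem[L2]=80
6. P2: load  L2  bus=[BusRd]  L2: P0=S P1=I P2=S P3=S  mem[L2]=80
7. P3: store L3 := 26  bus=[BusRdX]  L3: P0=I P1=I P2=I P3=M  mem[L3]=90
8. P2: store L2 := 71  bus=[BusUpgr]  L2: P0=I P1=I P2=M P3=I  mem[L2]=80
9. P1: load  L0  bus=[BusRd]  L0: P0=I P1=E P2=I P3=I  mem[L0]=40
10. P2: store L2 := 86  bus=[-]  L2: P0=I P1=I P2=M P3=I  mem[L2]=80
11. P1: load  L2  bus=[BusRd,Flush]  L2: P0=I P1=S P2=S P3=I  mem[L2]=86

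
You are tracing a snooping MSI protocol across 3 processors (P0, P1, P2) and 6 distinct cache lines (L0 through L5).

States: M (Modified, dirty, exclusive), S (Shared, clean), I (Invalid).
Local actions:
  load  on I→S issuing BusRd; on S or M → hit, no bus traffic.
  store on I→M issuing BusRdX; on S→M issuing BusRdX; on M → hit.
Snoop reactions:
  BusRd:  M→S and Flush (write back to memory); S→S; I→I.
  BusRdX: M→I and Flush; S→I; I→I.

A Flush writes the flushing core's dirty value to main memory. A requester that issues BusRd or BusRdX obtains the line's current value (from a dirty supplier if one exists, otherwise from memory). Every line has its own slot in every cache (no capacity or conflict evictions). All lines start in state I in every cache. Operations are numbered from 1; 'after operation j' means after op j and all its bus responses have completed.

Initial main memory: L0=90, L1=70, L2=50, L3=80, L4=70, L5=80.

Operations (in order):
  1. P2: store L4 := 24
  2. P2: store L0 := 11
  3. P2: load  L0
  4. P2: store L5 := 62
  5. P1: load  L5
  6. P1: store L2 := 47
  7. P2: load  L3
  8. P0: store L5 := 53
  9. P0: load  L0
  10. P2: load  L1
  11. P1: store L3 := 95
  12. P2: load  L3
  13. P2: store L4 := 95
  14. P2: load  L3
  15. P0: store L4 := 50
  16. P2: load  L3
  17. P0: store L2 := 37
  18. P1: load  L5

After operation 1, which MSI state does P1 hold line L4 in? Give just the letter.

1. P2: store L4 := 24  bus=[BusRdX]  L4: P0=I P1=I P2=M  mem[L4]=70
2. P2: store L0 := 11  bus=[BusRdX]  L0: P0=I P1=I P2=M  mem[L0]=90
3. P2: load  L0  bus=[-]  L0: P0=I P1=I P2=M  mem[L0]=90
4. P2: store L5 := 62  bus=[BusRdX]  L5: P0=I P1=I P2=M  mem[L5]=80
5. P1: load  L5  bus=[BusRd,Flush]  L5: P0=I P1=S P2=S  mem[L5]=62
6. P1: store L2 := 47  bus=[BusRdX]  L2: P0=I P1=M P2=I  mem[L2]=50
7. P2: load  L3  bus=[BusRd]  L3: P0=I P1=I P2=S  mem[L3]=80
8. P0: store L5 := 53  bus=[BusRdX]  L5: P0=M P1=I P2=I  mem[L5]=62
9. P0: load  L0  bus=[BusRd,Flush]  L0: P0=S P1=I P2=S  mem[L0]=11
10. P2: load  L1  bus=[BusRd]  L1: P0=I P1=I P2=S  mem[L1]=70
11. P1: store L3 := 95  bus=[BusRdX]  L3: P0=I P1=M P2=I  mem[L3]=80
12. P2: load  L3  bus=[BusRd,Flush]  L3: P0=I P1=S P2=S  mem[L3]=95
13. P2: store L4 := 95  bus=[-]  L4: P0=I P1=I P2=M  mem[L4]=70
14. P2: load  L3  bus=[-]  L3: P0=I P1=S P2=S  mem[L3]=95
15. P0: store L4 := 50  bus=[BusRdX,Flush]  L4: P0=M P1=I P2=I  mem[L4]=95
16. P2: load  L3  bus=[-]  L3: P0=I P1=S P2=S  mem[L3]=95
17. P0: store L2 := 37  bus=[BusRdX,Flush]  L2: P0=M P1=I P2=I  mem[L2]=47
18. P1: load  L5  bus=[BusRd,Flush]  L5: P0=S P1=S P2=I  mem[L5]=53

state = I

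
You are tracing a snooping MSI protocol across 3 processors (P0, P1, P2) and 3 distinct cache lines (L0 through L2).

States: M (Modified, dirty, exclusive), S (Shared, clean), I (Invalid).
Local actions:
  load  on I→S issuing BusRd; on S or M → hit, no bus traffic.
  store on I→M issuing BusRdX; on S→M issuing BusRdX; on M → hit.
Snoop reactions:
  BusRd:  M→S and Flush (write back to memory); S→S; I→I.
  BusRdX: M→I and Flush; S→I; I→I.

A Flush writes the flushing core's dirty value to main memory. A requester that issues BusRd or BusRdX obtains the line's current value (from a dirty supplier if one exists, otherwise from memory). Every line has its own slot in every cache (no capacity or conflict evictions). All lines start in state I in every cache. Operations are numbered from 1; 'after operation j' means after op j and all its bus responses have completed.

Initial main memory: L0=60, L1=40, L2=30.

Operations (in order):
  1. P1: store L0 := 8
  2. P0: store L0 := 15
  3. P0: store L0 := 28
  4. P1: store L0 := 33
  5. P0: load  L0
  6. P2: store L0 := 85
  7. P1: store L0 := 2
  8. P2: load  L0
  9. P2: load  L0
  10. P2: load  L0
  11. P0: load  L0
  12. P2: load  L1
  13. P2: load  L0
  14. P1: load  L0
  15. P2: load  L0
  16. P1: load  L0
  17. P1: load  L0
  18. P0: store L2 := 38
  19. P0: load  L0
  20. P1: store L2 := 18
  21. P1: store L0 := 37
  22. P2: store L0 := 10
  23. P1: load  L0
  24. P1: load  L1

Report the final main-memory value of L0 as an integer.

[1] P1: store L0 := 8 | P0:I, P1:M(8), P2:I | bus: BusRdX
[2] P0: store L0 := 15 | P0:M(15), P1:I, P2:I | bus: BusRdX,Flush
[3] P0: store L0 := 28 | P0:M(28), P1:I, P2:I | bus: none
[4] P1: store L0 := 33 | P0:I, P1:M(33), P2:I | bus: BusRdX,Flush
[5] P0: load  L0 | P0:S(33), P1:S(33), P2:I | bus: BusRd,Flush
[6] P2: store L0 := 85 | P0:I, P1:I, P2:M(85) | bus: BusRdX
[7] P1: store L0 := 2 | P0:I, P1:M(2), P2:I | bus: BusRdX,Flush
[8] P2: load  L0 | P0:I, P1:S(2), P2:S(2) | bus: BusRd,Flush
[9] P2: load  L0 | P0:I, P1:S(2), P2:S(2) | bus: none
[10] P2: load  L0 | P0:I, P1:S(2), P2:S(2) | bus: none
[11] P0: load  L0 | P0:S(2), P1:S(2), P2:S(2) | bus: BusRd
[12] P2: load  L1 | P0:I, P1:I, P2:S(40) | bus: BusRd
[13] P2: load  L0 | P0:S(2), P1:S(2), P2:S(2) | bus: none
[14] P1: load  L0 | P0:S(2), P1:S(2), P2:S(2) | bus: none
[15] P2: load  L0 | P0:S(2), P1:S(2), P2:S(2) | bus: none
[16] P1: load  L0 | P0:S(2), P1:S(2), P2:S(2) | bus: none
[17] P1: load  L0 | P0:S(2), P1:S(2), P2:S(2) | bus: none
[18] P0: store L2 := 38 | P0:M(38), P1:I, P2:I | bus: BusRdX
[19] P0: load  L0 | P0:S(2), P1:S(2), P2:S(2) | bus: none
[20] P1: store L2 := 18 | P0:I, P1:M(18), P2:I | bus: BusRdX,Flush
[21] P1: store L0 := 37 | P0:I, P1:M(37), P2:I | bus: BusRdX
[22] P2: store L0 := 10 | P0:I, P1:I, P2:M(10) | bus: BusRdX,Flush
[23] P1: load  L0 | P0:I, P1:S(10), P2:S(10) | bus: BusRd,Flush
[24] P1: load  L1 | P0:I, P1:S(40), P2:S(40) | bus: BusRd

memory[L0] = 10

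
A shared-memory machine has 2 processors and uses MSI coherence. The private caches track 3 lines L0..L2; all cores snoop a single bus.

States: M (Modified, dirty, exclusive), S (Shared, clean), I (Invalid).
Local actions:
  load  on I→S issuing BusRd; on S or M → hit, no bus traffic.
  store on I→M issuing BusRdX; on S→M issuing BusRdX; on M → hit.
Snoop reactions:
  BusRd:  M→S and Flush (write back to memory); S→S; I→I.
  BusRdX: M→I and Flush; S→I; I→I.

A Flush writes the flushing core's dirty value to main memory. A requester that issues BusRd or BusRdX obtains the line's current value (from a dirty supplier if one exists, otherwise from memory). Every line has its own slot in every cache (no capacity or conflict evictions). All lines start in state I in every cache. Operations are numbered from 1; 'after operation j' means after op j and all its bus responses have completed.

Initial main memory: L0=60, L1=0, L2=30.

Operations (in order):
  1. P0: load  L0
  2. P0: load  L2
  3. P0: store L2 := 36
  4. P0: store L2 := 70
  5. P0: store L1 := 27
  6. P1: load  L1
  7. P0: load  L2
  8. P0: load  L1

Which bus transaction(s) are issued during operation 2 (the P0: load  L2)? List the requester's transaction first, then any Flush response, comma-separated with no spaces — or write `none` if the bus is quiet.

bus = BusRd

step 1: P0: load  L0  ⟶  SI  (L0)  txn=BusRd  M[L0]=60
step 2: P0: load  L2  ⟶  SI  (L2)  txn=BusRd  M[L2]=30
step 3: P0: store L2 := 36  ⟶  MI  (L2)  txn=BusRdX  M[L2]=30
step 4: P0: store L2 := 70  ⟶  MI  (L2)  txn=∅  M[L2]=30
step 5: P0: store L1 := 27  ⟶  MI  (L1)  txn=BusRdX  M[L1]=0
step 6: P1: load  L1  ⟶  SS  (L1)  txn=BusRd+Flush  M[L1]=27
step 7: P0: load  L2  ⟶  MI  (L2)  txn=∅  M[L2]=30
step 8: P0: load  L1  ⟶  SS  (L1)  txn=∅  M[L1]=27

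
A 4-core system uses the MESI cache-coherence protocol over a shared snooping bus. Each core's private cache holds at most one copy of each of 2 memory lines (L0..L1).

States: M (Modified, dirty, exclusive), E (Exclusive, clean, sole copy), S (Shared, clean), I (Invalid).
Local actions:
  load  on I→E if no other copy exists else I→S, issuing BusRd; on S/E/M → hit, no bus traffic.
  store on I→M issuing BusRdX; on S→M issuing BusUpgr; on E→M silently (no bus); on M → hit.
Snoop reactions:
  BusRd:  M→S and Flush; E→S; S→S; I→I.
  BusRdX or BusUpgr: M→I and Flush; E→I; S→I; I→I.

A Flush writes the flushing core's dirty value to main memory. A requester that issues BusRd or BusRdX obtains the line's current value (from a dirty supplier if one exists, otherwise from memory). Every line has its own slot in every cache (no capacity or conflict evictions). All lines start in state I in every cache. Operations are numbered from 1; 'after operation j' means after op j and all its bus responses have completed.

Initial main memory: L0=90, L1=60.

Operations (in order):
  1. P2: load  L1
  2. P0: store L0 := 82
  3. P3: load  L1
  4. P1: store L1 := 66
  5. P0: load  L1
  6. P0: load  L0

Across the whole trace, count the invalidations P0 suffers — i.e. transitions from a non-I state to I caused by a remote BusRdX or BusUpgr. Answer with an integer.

[1] P2: load  L1 | P0:I, P1:I, P2:E(60), P3:I | bus: BusRd
[2] P0: store L0 := 82 | P0:M(82), P1:I, P2:I, P3:I | bus: BusRdX
[3] P3: load  L1 | P0:I, P1:I, P2:S(60), P3:S(60) | bus: BusRd
[4] P1: store L1 := 66 | P0:I, P1:M(66), P2:I, P3:I | bus: BusRdX
[5] P0: load  L1 | P0:S(66), P1:S(66), P2:I, P3:I | bus: BusRd,Flush
[6] P0: load  L0 | P0:M(82), P1:I, P2:I, P3:I | bus: none

invalidations = 0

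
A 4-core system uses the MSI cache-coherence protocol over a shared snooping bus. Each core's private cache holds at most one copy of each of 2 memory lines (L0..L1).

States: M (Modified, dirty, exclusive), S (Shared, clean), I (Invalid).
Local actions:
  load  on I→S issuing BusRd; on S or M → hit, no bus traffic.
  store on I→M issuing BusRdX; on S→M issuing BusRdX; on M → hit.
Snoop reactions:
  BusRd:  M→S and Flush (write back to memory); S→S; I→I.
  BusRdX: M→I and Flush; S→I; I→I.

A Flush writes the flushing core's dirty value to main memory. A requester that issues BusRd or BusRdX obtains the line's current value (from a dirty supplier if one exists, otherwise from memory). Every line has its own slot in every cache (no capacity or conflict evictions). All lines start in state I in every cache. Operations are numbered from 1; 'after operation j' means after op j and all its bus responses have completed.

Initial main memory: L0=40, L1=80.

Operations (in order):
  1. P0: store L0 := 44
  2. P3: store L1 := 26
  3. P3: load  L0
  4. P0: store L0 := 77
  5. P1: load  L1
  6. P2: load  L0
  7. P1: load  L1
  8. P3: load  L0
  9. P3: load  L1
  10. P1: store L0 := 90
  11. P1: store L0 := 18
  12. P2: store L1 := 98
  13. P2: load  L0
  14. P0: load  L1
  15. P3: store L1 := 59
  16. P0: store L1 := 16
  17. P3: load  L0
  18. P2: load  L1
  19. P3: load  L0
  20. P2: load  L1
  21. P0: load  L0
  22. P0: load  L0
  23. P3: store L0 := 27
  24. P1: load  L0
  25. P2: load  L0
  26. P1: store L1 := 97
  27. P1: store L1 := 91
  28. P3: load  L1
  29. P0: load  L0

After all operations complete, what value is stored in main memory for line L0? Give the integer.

memory[L0] = 27

step 1: P0: store L0 := 44  ⟶  MIII  (L0)  txn=BusRdX  M[L0]=40
step 2: P3: store L1 := 26  ⟶  IIIM  (L1)  txn=BusRdX  M[L1]=80
step 3: P3: load  L0  ⟶  SIIS  (L0)  txn=BusRd+Flush  M[L0]=44
step 4: P0: store L0 := 77  ⟶  MIII  (L0)  txn=BusRdX  M[L0]=44
step 5: P1: load  L1  ⟶  ISIS  (L1)  txn=BusRd+Flush  M[L1]=26
step 6: P2: load  L0  ⟶  SISI  (L0)  txn=BusRd+Flush  M[L0]=77
step 7: P1: load  L1  ⟶  ISIS  (L1)  txn=∅  M[L1]=26
step 8: P3: load  L0  ⟶  SISS  (L0)  txn=BusRd  M[L0]=77
step 9: P3: load  L1  ⟶  ISIS  (L1)  txn=∅  M[L1]=26
step 10: P1: store L0 := 90  ⟶  IMII  (L0)  txn=BusRdX  M[L0]=77
step 11: P1: store L0 := 18  ⟶  IMII  (L0)  txn=∅  M[L0]=77
step 12: P2: store L1 := 98  ⟶  IIMI  (L1)  txn=BusRdX  M[L1]=26
step 13: P2: load  L0  ⟶  ISSI  (L0)  txn=BusRd+Flush  M[L0]=18
step 14: P0: load  L1  ⟶  SISI  (L1)  txn=BusRd+Flush  M[L1]=98
step 15: P3: store L1 := 59  ⟶  IIIM  (L1)  txn=BusRdX  M[L1]=98
step 16: P0: store L1 := 16  ⟶  MIII  (L1)  txn=BusRdX+Flush  M[L1]=59
step 17: P3: load  L0  ⟶  ISSS  (L0)  txn=BusRd  M[L0]=18
step 18: P2: load  L1  ⟶  SISI  (L1)  txn=BusRd+Flush  M[L1]=16
step 19: P3: load  L0  ⟶  ISSS  (L0)  txn=∅  M[L0]=18
step 20: P2: load  L1  ⟶  SISI  (L1)  txn=∅  M[L1]=16
step 21: P0: load  L0  ⟶  SSSS  (L0)  txn=BusRd  M[L0]=18
step 22: P0: load  L0  ⟶  SSSS  (L0)  txn=∅  M[L0]=18
step 23: P3: store L0 := 27  ⟶  IIIM  (L0)  txn=BusRdX  M[L0]=18
step 24: P1: load  L0  ⟶  ISIS  (L0)  txn=BusRd+Flush  M[L0]=27
step 25: P2: load  L0  ⟶  ISSS  (L0)  txn=BusRd  M[L0]=27
step 26: P1: store L1 := 97  ⟶  IMII  (L1)  txn=BusRdX  M[L1]=16
step 27: P1: store L1 := 91  ⟶  IMII  (L1)  txn=∅  M[L1]=16
step 28: P3: load  L1  ⟶  ISIS  (L1)  txn=BusRd+Flush  M[L1]=91
step 29: P0: load  L0  ⟶  SSSS  (L0)  txn=BusRd  M[L0]=27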